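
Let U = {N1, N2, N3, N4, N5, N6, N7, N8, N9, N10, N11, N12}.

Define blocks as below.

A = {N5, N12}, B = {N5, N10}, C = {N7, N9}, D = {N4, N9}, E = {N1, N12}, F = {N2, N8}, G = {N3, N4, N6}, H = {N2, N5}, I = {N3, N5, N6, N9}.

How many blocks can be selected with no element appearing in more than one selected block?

5

B, C, E, F, G are pairwise disjoint (B={N5,N10}; C={N7,N9}; E={N1,N12}; F={N2,N8}; G={N3,N4,N6}).
Every remaining block overlaps one of these, and no 6 of the listed blocks are pairwise disjoint, so 5 is the maximum.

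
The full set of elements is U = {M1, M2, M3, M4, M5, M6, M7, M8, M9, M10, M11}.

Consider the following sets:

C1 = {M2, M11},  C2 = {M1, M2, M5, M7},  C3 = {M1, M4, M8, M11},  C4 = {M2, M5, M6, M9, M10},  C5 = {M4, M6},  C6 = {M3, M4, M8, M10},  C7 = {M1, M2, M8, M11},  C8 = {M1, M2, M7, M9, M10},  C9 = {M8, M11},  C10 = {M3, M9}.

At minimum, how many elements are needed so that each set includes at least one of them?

4

Take H = {M4, M5, M9, M11}. Each listed set contains at least one of these, so H is a hitting set of size 4.
The sets C2, C5, C9, C10 are pairwise disjoint, so any hitting set needs a separate element for each — at least 4. Hence 4 is optimal.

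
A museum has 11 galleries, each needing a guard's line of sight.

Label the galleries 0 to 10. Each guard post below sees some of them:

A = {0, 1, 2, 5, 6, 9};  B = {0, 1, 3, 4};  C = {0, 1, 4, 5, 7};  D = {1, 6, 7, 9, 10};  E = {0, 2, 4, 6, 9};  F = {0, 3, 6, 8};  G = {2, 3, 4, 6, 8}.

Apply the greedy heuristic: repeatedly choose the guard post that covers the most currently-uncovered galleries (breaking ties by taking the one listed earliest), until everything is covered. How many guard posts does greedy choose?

Greedy: pick A (covers 6 new) → pick G (covers 3 new) → pick D (covers 2 new). Total picks: 3.

3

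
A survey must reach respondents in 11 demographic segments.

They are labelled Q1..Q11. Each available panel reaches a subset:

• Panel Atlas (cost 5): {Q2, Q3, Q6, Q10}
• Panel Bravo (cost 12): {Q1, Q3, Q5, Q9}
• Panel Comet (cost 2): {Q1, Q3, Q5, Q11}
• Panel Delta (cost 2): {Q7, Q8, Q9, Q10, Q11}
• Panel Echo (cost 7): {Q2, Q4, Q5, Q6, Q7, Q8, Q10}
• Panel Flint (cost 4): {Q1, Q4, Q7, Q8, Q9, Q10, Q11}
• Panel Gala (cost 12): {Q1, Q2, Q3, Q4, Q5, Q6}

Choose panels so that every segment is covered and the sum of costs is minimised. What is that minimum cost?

11

Atlas, Comet, Flint together cover every segment (Atlas ∪ Comet ∪ Flint = {Q1, Q2, Q3, Q4, Q5, Q6, Q7, Q8, Q9, Q10, Q11}); total cost 5 + 2 + 4 = 11.
No covering selection has total cost below 11.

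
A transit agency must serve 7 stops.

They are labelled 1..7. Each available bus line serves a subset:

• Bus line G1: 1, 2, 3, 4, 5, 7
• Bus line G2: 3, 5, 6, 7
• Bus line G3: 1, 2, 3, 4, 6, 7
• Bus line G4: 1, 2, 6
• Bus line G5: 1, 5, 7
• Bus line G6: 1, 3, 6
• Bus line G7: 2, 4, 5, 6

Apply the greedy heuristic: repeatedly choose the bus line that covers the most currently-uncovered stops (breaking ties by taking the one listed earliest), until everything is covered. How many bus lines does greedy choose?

Greedy: pick G1 (covers 6 new) → pick G2 (covers 1 new). Total picks: 2.

2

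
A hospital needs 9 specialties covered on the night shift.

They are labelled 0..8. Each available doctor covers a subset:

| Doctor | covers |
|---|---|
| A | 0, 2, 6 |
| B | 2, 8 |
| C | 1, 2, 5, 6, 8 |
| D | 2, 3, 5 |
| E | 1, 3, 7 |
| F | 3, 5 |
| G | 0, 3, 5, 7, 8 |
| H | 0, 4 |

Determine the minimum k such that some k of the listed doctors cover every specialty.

3

Take {C, E, H}. Their union is {0, 1, 2, 3, 4, 5, 6, 7, 8}, which is all 9 specialties.
Only H contains 4, so H is forced; the remaining 7 specialties need at least 2 more doctors (each remaining doctor adds at most 5) — so at least 3 doctors are needed, and 3 is optimal.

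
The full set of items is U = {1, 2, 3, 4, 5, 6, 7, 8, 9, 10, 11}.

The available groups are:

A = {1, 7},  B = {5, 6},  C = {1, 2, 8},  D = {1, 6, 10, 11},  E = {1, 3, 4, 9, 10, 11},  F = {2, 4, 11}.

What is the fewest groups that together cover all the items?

A and B and C and E together: A ∪ B ∪ C ∪ E = {1, 2, 3, 4, 5, 6, 7, 8, 9, 10, 11} — every item is covered.
Only E contains 3, so E is forced; the remaining 5 items need at least 3 more groups (each remaining group adds at most 2) — so at least 4 groups are needed, and 4 is optimal.

4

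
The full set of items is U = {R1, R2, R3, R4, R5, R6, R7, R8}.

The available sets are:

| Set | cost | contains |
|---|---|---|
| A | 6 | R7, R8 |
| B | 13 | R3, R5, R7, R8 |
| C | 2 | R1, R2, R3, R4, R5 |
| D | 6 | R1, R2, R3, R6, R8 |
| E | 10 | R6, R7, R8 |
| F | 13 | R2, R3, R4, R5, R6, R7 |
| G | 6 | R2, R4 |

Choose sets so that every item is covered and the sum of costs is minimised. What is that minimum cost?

12

C, E together cover every item (C ∪ E = {R1, R2, R3, R4, R5, R6, R7, R8}); total cost 2 + 10 = 12.
The greedy pick C, A, D costs 14; no covering selection beats 12.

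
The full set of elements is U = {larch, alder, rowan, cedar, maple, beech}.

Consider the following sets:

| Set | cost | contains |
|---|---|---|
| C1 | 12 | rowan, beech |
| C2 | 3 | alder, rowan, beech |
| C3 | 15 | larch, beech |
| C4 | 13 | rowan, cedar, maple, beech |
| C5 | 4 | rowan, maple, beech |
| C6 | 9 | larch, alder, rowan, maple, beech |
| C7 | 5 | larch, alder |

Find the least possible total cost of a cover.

C4, C7 together cover every element (C4 ∪ C7 = {larch, alder, rowan, cedar, maple, beech}); total cost 13 + 5 = 18.
The greedy pick C2, C5, C7, C4 costs 25; no covering selection beats 18.

18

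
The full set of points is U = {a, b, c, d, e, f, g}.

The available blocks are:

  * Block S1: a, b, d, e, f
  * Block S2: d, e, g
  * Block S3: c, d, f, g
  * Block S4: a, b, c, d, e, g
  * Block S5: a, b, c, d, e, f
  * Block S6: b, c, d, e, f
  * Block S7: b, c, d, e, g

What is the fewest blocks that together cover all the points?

S1 and S4 cover everything between them: the union {a, b, c, d, e, f, g} is all of U.
No single block has all 7 points (the largest, S4, has 6), so 2 is optimal.

2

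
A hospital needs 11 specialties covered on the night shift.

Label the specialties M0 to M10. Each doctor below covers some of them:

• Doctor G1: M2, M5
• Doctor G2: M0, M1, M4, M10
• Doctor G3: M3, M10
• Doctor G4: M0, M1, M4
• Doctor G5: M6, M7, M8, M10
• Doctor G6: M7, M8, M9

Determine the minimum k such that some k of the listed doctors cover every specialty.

G1 and G2 and G3 and G5 and G6 together: G1 ∪ G2 ∪ G3 ∪ G5 ∪ G6 = {M0, M1, M2, M3, M4, M5, M6, M7, M8, M9, M10} — every specialty is covered.
No 4 of the 6 doctors cover everything (all 15 combinations miss at least one specialty), so 5 is optimal.

5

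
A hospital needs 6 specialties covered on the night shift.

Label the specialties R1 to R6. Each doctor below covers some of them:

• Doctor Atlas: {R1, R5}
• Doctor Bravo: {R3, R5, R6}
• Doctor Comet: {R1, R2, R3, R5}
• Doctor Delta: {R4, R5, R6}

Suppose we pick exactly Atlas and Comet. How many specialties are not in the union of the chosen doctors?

2

Union of Atlas, Comet = {R1, R2, R3, R5}.
Not covered: R4, R6 — 2 specialties.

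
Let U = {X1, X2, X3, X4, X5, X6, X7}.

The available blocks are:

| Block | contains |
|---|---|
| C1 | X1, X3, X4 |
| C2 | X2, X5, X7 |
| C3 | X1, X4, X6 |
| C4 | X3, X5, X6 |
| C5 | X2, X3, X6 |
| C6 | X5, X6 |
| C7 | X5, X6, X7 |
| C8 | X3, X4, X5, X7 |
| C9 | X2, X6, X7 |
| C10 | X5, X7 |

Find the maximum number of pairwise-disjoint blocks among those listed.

2

C1, C9 are pairwise disjoint (C1={X1,X3,X4}; C9={X2,X6,X7}).
Every remaining block overlaps one of these, and no 3 of the listed blocks are pairwise disjoint, so 2 is the maximum.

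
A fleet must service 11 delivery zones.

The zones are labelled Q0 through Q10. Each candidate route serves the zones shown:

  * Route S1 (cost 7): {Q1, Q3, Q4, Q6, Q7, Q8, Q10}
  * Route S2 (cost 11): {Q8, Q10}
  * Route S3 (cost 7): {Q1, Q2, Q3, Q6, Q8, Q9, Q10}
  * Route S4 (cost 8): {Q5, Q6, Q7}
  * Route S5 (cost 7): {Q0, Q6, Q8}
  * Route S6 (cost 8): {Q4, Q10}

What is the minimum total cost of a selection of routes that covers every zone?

29

S1, S3, S4, S5 together cover every zone (S1 ∪ S3 ∪ S4 ∪ S5 = {Q0, Q1, Q2, Q3, Q4, Q5, Q6, Q7, Q8, Q9, Q10}); total cost 7 + 7 + 8 + 7 = 29.
No covering selection has total cost below 29.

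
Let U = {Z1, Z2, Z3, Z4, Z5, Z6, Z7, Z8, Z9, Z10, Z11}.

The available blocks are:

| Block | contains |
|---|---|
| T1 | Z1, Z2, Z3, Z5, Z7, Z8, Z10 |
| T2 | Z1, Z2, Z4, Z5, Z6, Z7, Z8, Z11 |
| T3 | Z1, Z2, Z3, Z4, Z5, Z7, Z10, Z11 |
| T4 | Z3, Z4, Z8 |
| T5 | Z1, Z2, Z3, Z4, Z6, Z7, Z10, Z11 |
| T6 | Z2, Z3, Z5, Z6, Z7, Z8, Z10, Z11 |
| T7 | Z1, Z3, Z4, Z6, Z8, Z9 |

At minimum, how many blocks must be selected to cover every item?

2

T6 and T7 cover everything between them: the union {Z1, Z2, Z3, Z4, Z5, Z6, Z7, Z8, Z9, Z10, Z11} is all of U.
No single block has all 11 items (the largest, T2, has 8), so 2 is optimal.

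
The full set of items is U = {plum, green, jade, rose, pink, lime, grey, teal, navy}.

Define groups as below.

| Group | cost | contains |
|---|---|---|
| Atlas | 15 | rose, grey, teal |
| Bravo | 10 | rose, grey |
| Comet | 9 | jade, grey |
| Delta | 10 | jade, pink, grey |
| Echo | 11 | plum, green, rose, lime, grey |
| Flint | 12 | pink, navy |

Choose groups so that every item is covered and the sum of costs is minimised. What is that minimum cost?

47

Atlas, Comet, Echo, Flint together cover every item (Atlas ∪ Comet ∪ Echo ∪ Flint = {plum, green, jade, rose, pink, lime, grey, teal, navy}); total cost 15 + 9 + 11 + 12 = 47.
The greedy pick Echo, Delta, Flint, Atlas costs 48; no covering selection beats 47.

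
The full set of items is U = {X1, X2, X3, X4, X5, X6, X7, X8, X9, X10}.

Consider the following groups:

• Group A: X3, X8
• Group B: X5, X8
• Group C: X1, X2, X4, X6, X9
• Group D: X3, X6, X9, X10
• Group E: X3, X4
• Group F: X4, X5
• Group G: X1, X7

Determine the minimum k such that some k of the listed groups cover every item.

B, C, D, and G cover everything between them: the union {X1, X2, X3, X4, X5, X6, X7, X8, X9, X10} is all of U.
Only C contains X2, so C is forced; the remaining 5 items need at least 3 more groups (each remaining group adds at most 2) — so at least 4 groups are needed, and 4 is optimal.

4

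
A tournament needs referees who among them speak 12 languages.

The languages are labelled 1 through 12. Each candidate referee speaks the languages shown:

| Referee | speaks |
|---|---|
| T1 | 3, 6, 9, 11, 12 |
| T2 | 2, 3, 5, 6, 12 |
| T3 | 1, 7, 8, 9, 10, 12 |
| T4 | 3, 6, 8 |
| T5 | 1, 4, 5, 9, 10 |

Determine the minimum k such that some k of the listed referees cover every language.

Take {T1, T2, T3, T5}. Their union is {1, 2, 3, 4, 5, 6, 7, 8, 9, 10, 11, 12}, which is all 12 languages.
No 3 of the 5 referees cover everything (all 10 combinations miss at least one language), so 4 is optimal.

4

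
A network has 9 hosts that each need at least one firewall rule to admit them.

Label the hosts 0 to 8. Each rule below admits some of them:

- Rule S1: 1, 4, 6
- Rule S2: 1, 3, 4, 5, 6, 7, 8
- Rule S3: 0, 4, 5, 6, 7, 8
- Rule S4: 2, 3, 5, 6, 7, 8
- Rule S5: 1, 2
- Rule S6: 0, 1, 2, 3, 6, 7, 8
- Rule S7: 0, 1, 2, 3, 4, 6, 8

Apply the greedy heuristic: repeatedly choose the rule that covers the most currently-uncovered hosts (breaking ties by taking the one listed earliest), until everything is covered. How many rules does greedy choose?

Greedy: pick S2 (covers 7 new) → pick S6 (covers 2 new). Total picks: 2.

2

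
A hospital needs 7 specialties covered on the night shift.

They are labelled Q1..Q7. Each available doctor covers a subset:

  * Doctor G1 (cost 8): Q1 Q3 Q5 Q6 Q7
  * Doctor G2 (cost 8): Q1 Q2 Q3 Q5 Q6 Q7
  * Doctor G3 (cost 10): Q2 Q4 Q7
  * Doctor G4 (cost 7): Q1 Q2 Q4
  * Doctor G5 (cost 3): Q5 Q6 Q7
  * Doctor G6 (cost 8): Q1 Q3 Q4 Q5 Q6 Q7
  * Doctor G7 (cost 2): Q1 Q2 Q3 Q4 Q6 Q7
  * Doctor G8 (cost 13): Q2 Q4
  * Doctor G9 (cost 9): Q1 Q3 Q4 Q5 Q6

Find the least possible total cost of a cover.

5

G5, G7 together cover every specialty (G5 ∪ G7 = {Q1, Q2, Q3, Q4, Q5, Q6, Q7}); total cost 3 + 2 = 5.
No covering selection has total cost below 5.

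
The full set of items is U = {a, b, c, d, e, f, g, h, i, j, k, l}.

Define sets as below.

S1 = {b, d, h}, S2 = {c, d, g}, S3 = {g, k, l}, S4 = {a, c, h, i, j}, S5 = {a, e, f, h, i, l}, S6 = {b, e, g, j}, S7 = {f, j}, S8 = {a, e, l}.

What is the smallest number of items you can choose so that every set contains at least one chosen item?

The 3 items {d, j, l} hit every set.
The sets S1, S3, S7 are pairwise disjoint, so any hitting set needs a separate item for each — at least 3. Hence 3 is optimal.

3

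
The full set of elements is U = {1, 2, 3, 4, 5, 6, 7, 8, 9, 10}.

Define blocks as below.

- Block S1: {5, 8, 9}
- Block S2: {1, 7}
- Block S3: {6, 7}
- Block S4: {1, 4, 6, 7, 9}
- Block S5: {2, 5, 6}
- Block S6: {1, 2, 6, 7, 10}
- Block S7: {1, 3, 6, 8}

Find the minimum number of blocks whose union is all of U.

S1, S4, S6, and S7 cover everything between them: the union {1, 2, 3, 4, 5, 6, 7, 8, 9, 10} is all of U.
Only S4 contains 4, so S4 is forced; the remaining 5 elements need at least 3 more blocks (each remaining block adds at most 2) — so at least 4 blocks are needed, and 4 is optimal.

4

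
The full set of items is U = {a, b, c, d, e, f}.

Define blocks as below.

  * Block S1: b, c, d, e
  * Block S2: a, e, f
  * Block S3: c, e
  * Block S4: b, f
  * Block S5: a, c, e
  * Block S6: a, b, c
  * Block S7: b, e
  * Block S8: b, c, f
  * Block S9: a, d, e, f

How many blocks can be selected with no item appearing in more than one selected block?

S4, S5 are pairwise disjoint (S4={b,f}; S5={a,c,e}).
Every remaining block overlaps one of these, and no 3 of the listed blocks are pairwise disjoint, so 2 is the maximum.

2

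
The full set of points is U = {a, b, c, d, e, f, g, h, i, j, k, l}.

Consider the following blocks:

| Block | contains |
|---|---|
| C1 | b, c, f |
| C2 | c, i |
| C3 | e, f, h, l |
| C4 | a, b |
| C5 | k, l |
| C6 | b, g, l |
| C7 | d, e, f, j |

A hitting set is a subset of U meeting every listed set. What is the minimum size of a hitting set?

T = {b, c, e, k} meets every block (each contains at least one member of T), and |T| = 4.
The blocks C2, C4, C5, C7 are pairwise disjoint, so any hitting set needs a separate point for each — at least 4. Hence 4 is optimal.

4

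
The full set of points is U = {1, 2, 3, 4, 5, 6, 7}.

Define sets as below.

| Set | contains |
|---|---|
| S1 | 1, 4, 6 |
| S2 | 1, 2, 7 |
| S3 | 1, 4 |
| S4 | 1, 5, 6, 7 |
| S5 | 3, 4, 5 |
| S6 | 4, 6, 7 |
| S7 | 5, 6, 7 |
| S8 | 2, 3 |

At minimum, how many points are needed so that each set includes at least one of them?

3

The 3 points {3, 4, 7} hit every set.
The sets S3, S7, S8 are pairwise disjoint, so any hitting set needs a separate point for each — at least 3. Hence 3 is optimal.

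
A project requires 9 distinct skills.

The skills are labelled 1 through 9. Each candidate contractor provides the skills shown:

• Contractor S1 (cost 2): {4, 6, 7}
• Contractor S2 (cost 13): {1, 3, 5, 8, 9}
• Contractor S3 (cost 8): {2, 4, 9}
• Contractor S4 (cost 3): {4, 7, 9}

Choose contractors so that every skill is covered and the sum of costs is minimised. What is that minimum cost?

S1, S2, S3 together cover every skill (S1 ∪ S2 ∪ S3 = {1, 2, 3, 4, 5, 6, 7, 8, 9}); total cost 2 + 13 + 8 = 23.
No covering selection has total cost below 23.

23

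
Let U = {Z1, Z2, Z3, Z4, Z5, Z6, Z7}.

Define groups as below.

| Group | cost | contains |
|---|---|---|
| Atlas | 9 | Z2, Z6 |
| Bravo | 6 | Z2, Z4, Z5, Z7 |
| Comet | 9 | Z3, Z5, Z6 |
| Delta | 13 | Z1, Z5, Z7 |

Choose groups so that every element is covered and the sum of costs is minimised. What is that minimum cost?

Bravo, Comet, Delta together cover every element (Bravo ∪ Comet ∪ Delta = {Z1, Z2, Z3, Z4, Z5, Z6, Z7}); total cost 6 + 9 + 13 = 28.
No covering selection has total cost below 28.

28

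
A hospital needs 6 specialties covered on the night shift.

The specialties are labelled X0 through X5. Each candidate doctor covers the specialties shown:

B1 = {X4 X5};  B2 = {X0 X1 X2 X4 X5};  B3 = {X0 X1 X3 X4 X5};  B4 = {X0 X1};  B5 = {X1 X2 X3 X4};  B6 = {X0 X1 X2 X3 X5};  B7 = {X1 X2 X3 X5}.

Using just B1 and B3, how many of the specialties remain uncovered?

Union of B1, B3 = {X0, X1, X3, X4, X5}.
Not covered: X2 — 1 specialty.

1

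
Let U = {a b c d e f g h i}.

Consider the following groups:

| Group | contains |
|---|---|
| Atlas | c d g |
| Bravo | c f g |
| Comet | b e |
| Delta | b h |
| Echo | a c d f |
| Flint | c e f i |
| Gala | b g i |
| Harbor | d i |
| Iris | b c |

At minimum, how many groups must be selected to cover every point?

4

Comet and Delta and Echo and Gala together: Comet ∪ Delta ∪ Echo ∪ Gala = {a, b, c, d, e, f, g, h, i} — every point is covered.
No 3 of the 9 groups cover everything (all 84 combinations miss at least one point), so 4 is optimal.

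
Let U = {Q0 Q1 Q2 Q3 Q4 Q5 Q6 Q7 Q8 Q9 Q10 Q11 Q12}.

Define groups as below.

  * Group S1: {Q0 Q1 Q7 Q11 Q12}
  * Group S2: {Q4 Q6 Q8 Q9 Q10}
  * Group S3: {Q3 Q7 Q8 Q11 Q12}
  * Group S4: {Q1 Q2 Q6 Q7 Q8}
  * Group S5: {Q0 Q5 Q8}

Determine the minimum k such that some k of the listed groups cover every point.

Take {S2, S3, S4, S5}. Their union is {Q0, Q1, Q2, Q3, Q4, Q5, Q6, Q7, Q8, Q9, Q10, Q11, Q12}, which is all 13 points.
Only S4 contains Q2, so S4 is forced; the remaining 8 points need at least 3 more groups (each remaining group adds at most 3) — so at least 4 groups are needed, and 4 is optimal.

4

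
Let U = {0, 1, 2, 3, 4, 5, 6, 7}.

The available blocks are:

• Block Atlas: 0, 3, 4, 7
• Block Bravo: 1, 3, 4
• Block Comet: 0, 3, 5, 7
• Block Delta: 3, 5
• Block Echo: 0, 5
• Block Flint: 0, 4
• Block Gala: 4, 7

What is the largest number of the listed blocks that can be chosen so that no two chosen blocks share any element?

Delta, Gala are pairwise disjoint (Delta={3,5}; Gala={4,7}).
Every remaining block overlaps one of these, and no 3 of the listed blocks are pairwise disjoint, so 2 is the maximum.

2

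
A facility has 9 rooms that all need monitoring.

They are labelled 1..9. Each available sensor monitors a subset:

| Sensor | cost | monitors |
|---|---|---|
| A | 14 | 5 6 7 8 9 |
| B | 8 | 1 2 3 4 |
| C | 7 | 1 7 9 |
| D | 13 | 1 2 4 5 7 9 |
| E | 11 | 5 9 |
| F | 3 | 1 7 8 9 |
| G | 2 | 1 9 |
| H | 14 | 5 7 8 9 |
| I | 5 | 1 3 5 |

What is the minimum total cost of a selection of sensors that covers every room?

22

A, B together cover every room (A ∪ B = {1, 2, 3, 4, 5, 6, 7, 8, 9}); total cost 14 + 8 = 22.
The greedy pick F, I, B, A costs 30; no covering selection beats 22.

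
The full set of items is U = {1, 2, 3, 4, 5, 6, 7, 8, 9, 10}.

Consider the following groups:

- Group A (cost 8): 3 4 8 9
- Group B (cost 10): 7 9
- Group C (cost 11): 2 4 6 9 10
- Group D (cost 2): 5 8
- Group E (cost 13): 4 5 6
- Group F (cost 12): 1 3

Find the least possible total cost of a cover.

B, C, D, F together cover every item (B ∪ C ∪ D ∪ F = {1, 2, 3, 4, 5, 6, 7, 8, 9, 10}); total cost 10 + 11 + 2 + 12 = 35.
No covering selection has total cost below 35.

35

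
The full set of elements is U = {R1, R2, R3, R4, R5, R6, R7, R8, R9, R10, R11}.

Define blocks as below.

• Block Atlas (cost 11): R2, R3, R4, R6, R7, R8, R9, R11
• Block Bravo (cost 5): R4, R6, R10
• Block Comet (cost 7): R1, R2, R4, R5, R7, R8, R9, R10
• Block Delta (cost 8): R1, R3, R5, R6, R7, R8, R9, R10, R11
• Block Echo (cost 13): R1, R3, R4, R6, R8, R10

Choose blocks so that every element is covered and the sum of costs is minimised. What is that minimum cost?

Comet, Delta together cover every element (Comet ∪ Delta = {R1, R2, R3, R4, R5, R6, R7, R8, R9, R10, R11}); total cost 7 + 8 = 15.
No covering selection has total cost below 15.

15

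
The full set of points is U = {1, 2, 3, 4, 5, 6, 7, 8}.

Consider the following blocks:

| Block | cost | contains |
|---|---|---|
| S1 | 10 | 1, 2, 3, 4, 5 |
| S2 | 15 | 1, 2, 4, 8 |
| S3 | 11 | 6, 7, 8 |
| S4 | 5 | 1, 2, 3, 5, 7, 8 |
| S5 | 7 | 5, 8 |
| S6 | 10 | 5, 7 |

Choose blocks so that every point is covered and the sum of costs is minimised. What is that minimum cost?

S1, S3 together cover every point (S1 ∪ S3 = {1, 2, 3, 4, 5, 6, 7, 8}); total cost 10 + 11 = 21.
The greedy pick S4, S1, S3 costs 26; no covering selection beats 21.

21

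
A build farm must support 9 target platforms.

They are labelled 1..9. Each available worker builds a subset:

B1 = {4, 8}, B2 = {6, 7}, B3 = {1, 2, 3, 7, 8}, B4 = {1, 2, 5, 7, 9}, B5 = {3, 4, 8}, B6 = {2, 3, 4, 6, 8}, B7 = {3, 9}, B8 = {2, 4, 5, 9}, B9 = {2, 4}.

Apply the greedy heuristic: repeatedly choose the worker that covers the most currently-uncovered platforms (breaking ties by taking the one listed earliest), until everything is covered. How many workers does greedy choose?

Greedy: pick B3 (covers 5 new) → pick B8 (covers 3 new) → pick B2 (covers 1 new). Total picks: 3.
(The true minimum cover uses only 2 workers, so greedy is not optimal here.)

3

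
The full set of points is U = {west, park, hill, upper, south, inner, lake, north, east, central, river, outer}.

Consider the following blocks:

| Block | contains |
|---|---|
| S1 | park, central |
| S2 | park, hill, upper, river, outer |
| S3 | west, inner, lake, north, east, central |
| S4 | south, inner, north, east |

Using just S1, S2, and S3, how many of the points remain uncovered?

Union of S1, S2, S3 = {west, park, hill, upper, inner, lake, north, east, central, river, outer}.
Not covered: south — 1 point.

1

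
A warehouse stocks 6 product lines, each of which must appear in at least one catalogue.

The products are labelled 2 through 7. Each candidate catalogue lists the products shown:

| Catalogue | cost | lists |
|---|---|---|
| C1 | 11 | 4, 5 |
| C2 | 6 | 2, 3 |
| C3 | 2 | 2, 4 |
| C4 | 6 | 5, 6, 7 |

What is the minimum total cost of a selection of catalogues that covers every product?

14

C2, C3, C4 together cover every product (C2 ∪ C3 ∪ C4 = {2, 3, 4, 5, 6, 7}); total cost 6 + 2 + 6 = 14.
No covering selection has total cost below 14.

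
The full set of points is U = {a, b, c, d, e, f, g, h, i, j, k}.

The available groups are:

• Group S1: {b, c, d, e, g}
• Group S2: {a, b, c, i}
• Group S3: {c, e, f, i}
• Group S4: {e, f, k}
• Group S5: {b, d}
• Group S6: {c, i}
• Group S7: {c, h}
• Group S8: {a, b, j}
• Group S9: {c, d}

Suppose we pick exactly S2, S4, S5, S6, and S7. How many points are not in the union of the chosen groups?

Union of S2, S4, S5, S6, S7 = {a, b, c, d, e, f, h, i, k}.
Not covered: g, j — 2 points.

2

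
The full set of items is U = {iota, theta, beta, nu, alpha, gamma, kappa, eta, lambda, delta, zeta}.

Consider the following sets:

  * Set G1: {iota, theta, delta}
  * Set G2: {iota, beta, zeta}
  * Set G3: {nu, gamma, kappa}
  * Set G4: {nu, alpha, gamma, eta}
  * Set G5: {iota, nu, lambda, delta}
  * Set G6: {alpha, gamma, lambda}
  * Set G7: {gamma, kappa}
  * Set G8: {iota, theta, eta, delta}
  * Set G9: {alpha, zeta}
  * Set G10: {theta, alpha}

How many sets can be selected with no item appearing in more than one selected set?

G1, G3, G9 are pairwise disjoint (G1={iota,theta,delta}; G3={nu,gamma,kappa}; G9={alpha,zeta}).
Every remaining set overlaps one of these, and no 4 of the listed sets are pairwise disjoint, so 3 is the maximum.

3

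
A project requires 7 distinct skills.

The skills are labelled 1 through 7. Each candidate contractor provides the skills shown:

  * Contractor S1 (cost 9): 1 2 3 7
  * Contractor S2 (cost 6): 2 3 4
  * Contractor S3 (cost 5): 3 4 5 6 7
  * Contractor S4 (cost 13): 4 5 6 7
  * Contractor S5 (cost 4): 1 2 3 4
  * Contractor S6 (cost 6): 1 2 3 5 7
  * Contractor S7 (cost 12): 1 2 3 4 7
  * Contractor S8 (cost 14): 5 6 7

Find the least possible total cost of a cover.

9

S3, S5 together cover every skill (S3 ∪ S5 = {1, 2, 3, 4, 5, 6, 7}); total cost 5 + 4 = 9.
No covering selection has total cost below 9.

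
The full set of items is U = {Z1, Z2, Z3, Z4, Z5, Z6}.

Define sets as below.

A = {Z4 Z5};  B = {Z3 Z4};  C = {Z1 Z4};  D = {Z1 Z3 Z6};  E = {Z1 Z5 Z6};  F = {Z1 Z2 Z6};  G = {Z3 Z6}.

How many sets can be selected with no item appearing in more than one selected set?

2

A, F are pairwise disjoint (A={Z4,Z5}; F={Z1,Z2,Z6}).
Every remaining set overlaps one of these, and no 3 of the listed sets are pairwise disjoint, so 2 is the maximum.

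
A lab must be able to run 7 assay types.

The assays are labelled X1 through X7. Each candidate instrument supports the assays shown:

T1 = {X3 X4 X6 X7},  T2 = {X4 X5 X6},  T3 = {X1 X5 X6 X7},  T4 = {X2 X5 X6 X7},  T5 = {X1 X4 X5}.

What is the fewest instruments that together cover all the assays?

3

Take {T1, T4, T5}. Their union is {X1, X2, X3, X4, X5, X6, X7}, which is all 7 assays.
Only T4 contains X2, so T4 is forced; the remaining 3 assays need at least 2 more instruments (each remaining instrument adds at most 2) — so at least 3 instruments are needed, and 3 is optimal.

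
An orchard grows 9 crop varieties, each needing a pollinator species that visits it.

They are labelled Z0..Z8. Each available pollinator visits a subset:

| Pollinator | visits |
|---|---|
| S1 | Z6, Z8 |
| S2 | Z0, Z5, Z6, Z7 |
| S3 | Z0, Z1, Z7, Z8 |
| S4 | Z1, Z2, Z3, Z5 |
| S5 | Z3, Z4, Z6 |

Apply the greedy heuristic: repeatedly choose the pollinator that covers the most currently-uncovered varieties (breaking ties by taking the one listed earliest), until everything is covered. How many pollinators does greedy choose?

4

Greedy: pick S2 (covers 4 new) → pick S4 (covers 3 new) → pick S1 (covers 1 new) → pick S5 (covers 1 new). Total picks: 4.
(The true minimum cover uses only 3 pollinators, so greedy is not optimal here.)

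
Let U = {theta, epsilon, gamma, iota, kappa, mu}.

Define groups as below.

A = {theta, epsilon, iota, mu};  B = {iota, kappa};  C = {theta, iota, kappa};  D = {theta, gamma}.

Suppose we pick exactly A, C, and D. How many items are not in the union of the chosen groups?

Union of A, C, D = {theta, epsilon, gamma, iota, kappa, mu} — that's every item, so 0 are uncovered.

0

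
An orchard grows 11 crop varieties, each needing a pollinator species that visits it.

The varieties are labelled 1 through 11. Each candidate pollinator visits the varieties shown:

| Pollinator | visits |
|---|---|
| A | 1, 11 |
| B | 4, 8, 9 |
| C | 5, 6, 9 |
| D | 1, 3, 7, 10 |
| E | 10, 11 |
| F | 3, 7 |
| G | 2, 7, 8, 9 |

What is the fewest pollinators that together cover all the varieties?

Take {B, C, D, E, G}. Their union is {1, 2, 3, 4, 5, 6, 7, 8, 9, 10, 11}, which is all 11 varieties.
No 4 of the 7 pollinators cover everything (all 35 combinations miss at least one variety), so 5 is optimal.

5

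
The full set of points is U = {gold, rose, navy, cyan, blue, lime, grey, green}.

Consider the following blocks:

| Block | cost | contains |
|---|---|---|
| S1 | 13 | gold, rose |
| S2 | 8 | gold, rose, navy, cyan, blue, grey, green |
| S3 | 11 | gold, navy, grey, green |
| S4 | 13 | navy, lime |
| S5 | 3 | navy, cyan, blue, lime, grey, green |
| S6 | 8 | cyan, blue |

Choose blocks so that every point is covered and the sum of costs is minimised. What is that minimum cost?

11

S2, S5 together cover every point (S2 ∪ S5 = {gold, rose, navy, cyan, blue, lime, grey, green}); total cost 8 + 3 = 11.
No covering selection has total cost below 11.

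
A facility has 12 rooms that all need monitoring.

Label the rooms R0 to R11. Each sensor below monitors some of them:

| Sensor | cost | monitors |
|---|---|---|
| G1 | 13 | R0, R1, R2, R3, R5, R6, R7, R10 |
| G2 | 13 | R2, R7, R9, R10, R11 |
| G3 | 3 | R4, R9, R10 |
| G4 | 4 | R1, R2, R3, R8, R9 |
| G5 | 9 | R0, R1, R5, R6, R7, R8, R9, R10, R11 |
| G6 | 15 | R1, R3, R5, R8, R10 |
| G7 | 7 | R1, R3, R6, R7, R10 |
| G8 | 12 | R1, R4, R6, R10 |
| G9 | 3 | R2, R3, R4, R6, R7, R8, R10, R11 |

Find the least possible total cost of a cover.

G5, G9 together cover every room (G5 ∪ G9 = {R0, R1, R2, R3, R4, R5, R6, R7, R8, R9, R10, R11}); total cost 9 + 3 = 12.
The greedy pick G9, G4, G5 costs 16; no covering selection beats 12.

12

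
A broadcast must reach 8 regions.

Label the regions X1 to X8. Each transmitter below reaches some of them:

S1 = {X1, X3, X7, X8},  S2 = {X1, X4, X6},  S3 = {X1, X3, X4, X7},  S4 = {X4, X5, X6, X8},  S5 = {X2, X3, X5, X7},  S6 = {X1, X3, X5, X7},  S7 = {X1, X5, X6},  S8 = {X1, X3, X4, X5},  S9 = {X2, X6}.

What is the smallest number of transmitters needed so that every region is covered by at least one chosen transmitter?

3

Take {S4, S6, S9}. Their union is {X1, X2, X3, X4, X5, X6, X7, X8}, which is all 8 regions.
No 2 of the 9 transmitters cover everything (all 36 combinations miss at least one region), so 3 is optimal.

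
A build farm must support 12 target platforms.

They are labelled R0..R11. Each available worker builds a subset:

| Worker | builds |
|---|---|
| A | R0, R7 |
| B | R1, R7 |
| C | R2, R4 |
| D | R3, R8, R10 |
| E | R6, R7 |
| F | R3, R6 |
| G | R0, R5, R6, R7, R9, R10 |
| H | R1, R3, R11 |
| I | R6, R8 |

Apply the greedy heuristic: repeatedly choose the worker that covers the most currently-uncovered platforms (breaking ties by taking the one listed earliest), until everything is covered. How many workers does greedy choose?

4

Greedy: pick G (covers 6 new) → pick H (covers 3 new) → pick C (covers 2 new) → pick D (covers 1 new). Total picks: 4.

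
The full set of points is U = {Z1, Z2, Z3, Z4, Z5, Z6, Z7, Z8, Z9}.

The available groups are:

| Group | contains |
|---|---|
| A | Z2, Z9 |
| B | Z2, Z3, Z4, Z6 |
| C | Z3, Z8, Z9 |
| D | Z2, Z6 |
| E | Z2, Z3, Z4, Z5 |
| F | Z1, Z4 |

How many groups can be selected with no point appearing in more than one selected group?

3

C, D, F are pairwise disjoint (C={Z3,Z8,Z9}; D={Z2,Z6}; F={Z1,Z4}).
Every remaining group overlaps one of these, and no 4 of the listed groups are pairwise disjoint, so 3 is the maximum.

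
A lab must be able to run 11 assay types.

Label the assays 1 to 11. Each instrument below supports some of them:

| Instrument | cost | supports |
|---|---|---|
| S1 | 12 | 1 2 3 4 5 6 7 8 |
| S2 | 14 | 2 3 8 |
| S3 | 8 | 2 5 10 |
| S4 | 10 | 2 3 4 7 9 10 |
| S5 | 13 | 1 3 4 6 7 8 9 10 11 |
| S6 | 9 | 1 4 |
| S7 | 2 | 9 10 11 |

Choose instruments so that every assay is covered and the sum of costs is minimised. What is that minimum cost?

S1, S7 together cover every assay (S1 ∪ S7 = {1, 2, 3, 4, 5, 6, 7, 8, 9, 10, 11}); total cost 12 + 2 = 14.
No covering selection has total cost below 14.

14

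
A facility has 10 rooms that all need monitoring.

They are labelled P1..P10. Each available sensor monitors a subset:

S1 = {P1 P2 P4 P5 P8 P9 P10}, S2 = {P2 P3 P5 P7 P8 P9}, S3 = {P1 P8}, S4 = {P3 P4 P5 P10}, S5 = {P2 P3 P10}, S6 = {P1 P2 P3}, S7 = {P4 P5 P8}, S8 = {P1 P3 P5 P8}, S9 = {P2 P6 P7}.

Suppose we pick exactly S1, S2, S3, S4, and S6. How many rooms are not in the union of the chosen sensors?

Union of S1, S2, S3, S4, S6 = {P1, P2, P3, P4, P5, P7, P8, P9, P10}.
Not covered: P6 — 1 room.

1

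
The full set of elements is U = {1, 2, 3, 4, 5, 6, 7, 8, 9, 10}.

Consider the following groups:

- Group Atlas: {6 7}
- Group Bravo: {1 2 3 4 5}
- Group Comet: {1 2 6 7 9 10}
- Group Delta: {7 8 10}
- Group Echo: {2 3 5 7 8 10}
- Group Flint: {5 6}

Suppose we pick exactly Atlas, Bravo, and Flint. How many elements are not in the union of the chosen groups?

3

Union of Atlas, Bravo, Flint = {1, 2, 3, 4, 5, 6, 7}.
Not covered: 8, 9, 10 — 3 elements.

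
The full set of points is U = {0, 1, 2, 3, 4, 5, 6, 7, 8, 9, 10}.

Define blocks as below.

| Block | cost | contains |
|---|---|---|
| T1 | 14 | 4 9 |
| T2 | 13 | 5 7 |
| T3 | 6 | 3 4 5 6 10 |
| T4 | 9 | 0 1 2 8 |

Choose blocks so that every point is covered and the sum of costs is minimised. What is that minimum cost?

42

T1, T2, T3, T4 together cover every point (T1 ∪ T2 ∪ T3 ∪ T4 = {0, 1, 2, 3, 4, 5, 6, 7, 8, 9, 10}); total cost 14 + 13 + 6 + 9 = 42.
No covering selection has total cost below 42.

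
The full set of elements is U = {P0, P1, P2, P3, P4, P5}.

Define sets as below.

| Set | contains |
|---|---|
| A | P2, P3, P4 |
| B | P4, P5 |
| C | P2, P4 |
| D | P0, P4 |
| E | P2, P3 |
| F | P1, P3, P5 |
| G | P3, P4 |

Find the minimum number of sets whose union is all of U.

3

D and E and F together: D ∪ E ∪ F = {P0, P1, P2, P3, P4, P5} — every element is covered.
Only D contains P0, so D is forced; the remaining 4 elements need at least 2 more sets (each remaining set adds at most 3) — so at least 3 sets are needed, and 3 is optimal.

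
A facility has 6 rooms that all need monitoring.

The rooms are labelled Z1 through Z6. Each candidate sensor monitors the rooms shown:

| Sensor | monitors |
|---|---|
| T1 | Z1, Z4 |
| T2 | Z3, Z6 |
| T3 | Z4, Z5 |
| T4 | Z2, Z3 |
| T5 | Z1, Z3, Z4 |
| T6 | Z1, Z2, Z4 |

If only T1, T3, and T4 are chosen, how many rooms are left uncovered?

Union of T1, T3, T4 = {Z1, Z2, Z3, Z4, Z5}.
Not covered: Z6 — 1 room.

1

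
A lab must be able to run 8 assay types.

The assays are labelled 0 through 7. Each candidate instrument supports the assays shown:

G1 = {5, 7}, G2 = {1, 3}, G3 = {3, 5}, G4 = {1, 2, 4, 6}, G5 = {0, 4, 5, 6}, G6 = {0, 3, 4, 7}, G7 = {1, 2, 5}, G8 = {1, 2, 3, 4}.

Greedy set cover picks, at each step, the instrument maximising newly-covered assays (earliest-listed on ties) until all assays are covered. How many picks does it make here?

Greedy: pick G4 (covers 4 new) → pick G6 (covers 3 new) → pick G1 (covers 1 new). Total picks: 3.

3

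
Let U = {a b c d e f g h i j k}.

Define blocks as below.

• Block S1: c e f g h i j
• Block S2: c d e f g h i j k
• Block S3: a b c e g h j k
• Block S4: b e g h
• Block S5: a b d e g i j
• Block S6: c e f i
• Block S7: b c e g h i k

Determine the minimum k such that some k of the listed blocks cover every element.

2

S2 and S5 cover everything between them: the union {a, b, c, d, e, f, g, h, i, j, k} is all of U.
No single block has all 11 elements (the largest, S2, has 9), so 2 is optimal.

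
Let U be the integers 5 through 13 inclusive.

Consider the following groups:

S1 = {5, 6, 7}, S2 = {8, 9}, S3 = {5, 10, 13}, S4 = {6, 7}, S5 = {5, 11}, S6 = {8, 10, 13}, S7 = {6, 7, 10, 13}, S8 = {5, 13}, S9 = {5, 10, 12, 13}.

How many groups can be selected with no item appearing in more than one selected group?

3

S2, S4, S8 are pairwise disjoint (S2={8,9}; S4={6,7}; S8={5,13}).
Every remaining group overlaps one of these, and no 4 of the listed groups are pairwise disjoint, so 3 is the maximum.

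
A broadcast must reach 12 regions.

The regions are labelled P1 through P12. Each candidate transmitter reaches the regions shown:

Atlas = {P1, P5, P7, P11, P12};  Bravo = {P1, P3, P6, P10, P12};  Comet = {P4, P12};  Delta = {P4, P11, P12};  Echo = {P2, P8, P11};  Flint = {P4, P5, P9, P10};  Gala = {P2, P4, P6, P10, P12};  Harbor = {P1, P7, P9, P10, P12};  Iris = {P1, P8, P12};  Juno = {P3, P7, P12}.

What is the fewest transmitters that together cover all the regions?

Take {Bravo, Echo, Flint, Juno}. Their union is {P1, P2, P3, P4, P5, P6, P7, P8, P9, P10, P11, P12}, which is all 12 regions.
No 3 of the 10 transmitters cover everything (all 120 combinations miss at least one region), so 4 is optimal.

4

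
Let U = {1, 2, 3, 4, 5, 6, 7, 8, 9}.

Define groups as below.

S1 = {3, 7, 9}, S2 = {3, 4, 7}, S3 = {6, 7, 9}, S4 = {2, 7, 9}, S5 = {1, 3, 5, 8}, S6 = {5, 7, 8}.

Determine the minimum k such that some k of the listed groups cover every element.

S2 and S3 and S4 and S5 together: S2 ∪ S3 ∪ S4 ∪ S5 = {1, 2, 3, 4, 5, 6, 7, 8, 9} — every element is covered.
No 3 of the 6 groups cover everything (all 20 combinations miss at least one element), so 4 is optimal.

4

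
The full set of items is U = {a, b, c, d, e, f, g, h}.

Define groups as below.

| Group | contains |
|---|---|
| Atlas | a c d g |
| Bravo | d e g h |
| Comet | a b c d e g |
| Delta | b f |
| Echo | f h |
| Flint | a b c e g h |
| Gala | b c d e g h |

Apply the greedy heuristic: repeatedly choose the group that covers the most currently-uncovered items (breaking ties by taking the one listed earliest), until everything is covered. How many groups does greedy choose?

2

Greedy: pick Comet (covers 6 new) → pick Echo (covers 2 new). Total picks: 2.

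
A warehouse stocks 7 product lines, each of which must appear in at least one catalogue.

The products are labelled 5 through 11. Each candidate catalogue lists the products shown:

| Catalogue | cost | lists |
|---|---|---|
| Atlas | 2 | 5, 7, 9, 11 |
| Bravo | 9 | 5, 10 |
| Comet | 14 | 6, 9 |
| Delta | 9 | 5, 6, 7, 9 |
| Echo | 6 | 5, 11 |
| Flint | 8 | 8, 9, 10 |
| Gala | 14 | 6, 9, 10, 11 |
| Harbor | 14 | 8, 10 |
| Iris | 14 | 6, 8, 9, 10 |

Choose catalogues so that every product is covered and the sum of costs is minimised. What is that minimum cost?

Atlas, Iris together cover every product (Atlas ∪ Iris = {5, 6, 7, 8, 9, 10, 11}); total cost 2 + 14 = 16.
The greedy pick Atlas, Flint, Delta costs 19; no covering selection beats 16.

16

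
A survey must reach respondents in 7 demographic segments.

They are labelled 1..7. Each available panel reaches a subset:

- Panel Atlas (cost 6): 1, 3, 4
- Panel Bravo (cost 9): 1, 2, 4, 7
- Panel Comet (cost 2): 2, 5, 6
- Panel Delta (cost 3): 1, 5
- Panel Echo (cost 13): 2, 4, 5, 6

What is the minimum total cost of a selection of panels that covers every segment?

Atlas, Bravo, Comet together cover every segment (Atlas ∪ Bravo ∪ Comet = {1, 2, 3, 4, 5, 6, 7}); total cost 6 + 9 + 2 = 17.
No covering selection has total cost below 17.

17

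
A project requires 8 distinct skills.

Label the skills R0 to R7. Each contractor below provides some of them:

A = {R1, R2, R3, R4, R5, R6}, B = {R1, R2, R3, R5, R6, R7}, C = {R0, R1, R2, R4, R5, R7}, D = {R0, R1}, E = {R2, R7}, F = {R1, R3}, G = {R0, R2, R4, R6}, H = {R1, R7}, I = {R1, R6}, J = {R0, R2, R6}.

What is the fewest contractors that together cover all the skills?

2

Take {B, G}. Their union is {R0, R1, R2, R3, R4, R5, R6, R7}, which is all 8 skills.
No single contractor has all 8 skills (the largest, A, has 6), so 2 is optimal.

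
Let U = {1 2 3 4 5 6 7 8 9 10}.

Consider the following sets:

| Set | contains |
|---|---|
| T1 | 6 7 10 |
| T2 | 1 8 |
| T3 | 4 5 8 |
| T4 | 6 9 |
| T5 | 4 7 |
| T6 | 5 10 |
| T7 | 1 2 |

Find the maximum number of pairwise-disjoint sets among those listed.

4

T2, T4, T5, T6 are pairwise disjoint (T2={1,8}; T4={6,9}; T5={4,7}; T6={5,10}).
Every remaining set overlaps one of these, and no 5 of the listed sets are pairwise disjoint, so 4 is the maximum.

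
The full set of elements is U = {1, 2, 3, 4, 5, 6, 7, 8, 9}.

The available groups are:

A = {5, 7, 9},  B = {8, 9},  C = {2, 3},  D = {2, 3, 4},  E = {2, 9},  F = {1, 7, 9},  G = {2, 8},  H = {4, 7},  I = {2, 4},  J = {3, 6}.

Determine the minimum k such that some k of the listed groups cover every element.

Take {A, F, G, H, J}. Their union is {1, 2, 3, 4, 5, 6, 7, 8, 9}, which is all 9 elements.
No 4 of the 10 groups cover everything (all 210 combinations miss at least one element), so 5 is optimal.

5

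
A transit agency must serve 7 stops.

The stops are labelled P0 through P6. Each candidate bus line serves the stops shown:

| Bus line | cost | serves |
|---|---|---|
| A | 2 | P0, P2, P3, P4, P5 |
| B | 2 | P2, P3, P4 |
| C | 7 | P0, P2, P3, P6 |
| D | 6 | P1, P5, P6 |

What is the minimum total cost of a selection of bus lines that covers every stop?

8

A, D together cover every stop (A ∪ D = {P0, P1, P2, P3, P4, P5, P6}); total cost 2 + 6 = 8.
No covering selection has total cost below 8.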